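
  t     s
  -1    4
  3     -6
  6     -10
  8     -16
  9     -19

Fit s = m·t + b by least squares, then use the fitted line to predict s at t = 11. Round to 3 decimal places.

Forming AᵀA = [[191, 25]; [25, 5]] and Aᵀs = [-381, -47]ᵀ gives AᵀA·[m, b]ᵀ = Aᵀs.
Determinant 191·5 − 25² = 330.
m = ((-381)·5 − 25·(-47))/330 = -73/33; b = (191·(-47) − 25·(-381))/330 = 274/165.
At t = 11: ŝ = (-73/33)·(11) + (274/165)·(1) = -1247/55.

ŝ = -22.673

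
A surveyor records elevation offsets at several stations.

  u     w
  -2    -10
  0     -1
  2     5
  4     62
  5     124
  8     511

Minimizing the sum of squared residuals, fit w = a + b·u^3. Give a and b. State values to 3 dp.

a = -1.898, b = 1.002

Sums needed: Σ1 = 6, Σu^3 = 701, Σu^3·u^3 = 281993.
Moment sums: Σw = 691, Σu^3·w = 281220.
Normal equations: [[6, 701]; [701, 281993]]·[a, b]ᵀ = [691, 281220]ᵀ.
Eliminating b: 281993·(row 1) − 701·(row 2) gives 1200557·a = 281993·691 − 701·281220 = -2278057, so a = -2278057/1200557.
Then b = (281220 − 701·(-2278057/1200557))/281993 = 1202929/1200557.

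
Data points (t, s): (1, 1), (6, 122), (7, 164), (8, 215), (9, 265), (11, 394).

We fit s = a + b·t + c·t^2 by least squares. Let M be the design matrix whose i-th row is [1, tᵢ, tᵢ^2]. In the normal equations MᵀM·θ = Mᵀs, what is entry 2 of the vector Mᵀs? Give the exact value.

10320

Entry 2 ↔ basis t, so (Mᵀs)_{2} = Σᵢ (t)·sᵢ = (1)·(1) + (6)·(122) + (7)·(164) + (8)·(215) + (9)·(265) + (11)·(394) = 10320.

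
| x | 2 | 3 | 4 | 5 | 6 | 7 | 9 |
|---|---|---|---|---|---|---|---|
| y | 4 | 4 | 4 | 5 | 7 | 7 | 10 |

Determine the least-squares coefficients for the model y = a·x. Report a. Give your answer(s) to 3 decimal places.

Compute the Gram sums: Σx·x = 220.
Moment sums: Σx·y = 242.
So MᵀM·[a]ᵀ = Mᵀy: [[220]]·[a]ᵀ = [242]ᵀ.
Hence a = 242 / 220 ≈ 1.1.

a = 1.100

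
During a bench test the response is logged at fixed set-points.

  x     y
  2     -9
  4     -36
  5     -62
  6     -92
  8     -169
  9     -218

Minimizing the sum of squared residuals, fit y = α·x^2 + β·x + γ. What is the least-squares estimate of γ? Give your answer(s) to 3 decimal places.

The normal equations are: 12850·α + 1654·β + 226·γ = -33948;  1654·α + 226·β + 34·γ = -4338;  226·α + 34·β + 6·γ = -586.
Row-reducing yields α = -401/130, β = 1309/325, γ = -2797/650.

γ = -4.303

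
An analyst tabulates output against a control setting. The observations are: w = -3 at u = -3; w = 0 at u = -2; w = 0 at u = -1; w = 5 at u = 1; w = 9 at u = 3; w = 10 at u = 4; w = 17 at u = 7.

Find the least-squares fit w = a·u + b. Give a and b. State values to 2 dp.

Forming XᵀX = [[89, 9]; [9, 7]] and Xᵀw = [200, 38]ᵀ gives XᵀX·[a, b]ᵀ = Xᵀw.
Δ = 89·7 − 9² = 542.
a = (200·7 − 9·38)/542 = 529/271; b = (89·38 − 9·200)/542 = 791/271.

a = 1.95, b = 2.92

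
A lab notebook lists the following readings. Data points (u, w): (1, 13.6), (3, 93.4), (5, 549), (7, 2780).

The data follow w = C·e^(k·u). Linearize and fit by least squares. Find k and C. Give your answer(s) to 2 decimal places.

Linearized form: ln w = k·u + ln C. From the 4 transformed points,
Σu = 16.0000, Σ(u)² = 84.0000, Σln w = 21.3853, Σu·ln w = 103.2727.
Normal system: [[84.0000, 16.0000]; [16.0000, 4]]·[k, ln C]ᵀ = [103.2727, 21.3853]ᵀ.
Δ = 84.0000·4 − (16.0000)² = 80.0000; k = (103.2727·4 − 16.0000·21.3853)/80.0000 = 0.88658, ln C = (84.0000·21.3853 − 16.0000·103.2727)/80.0000 = 1.79999, so C = exp(1.79999) = 6.04961.

k = 0.89, C = 6.05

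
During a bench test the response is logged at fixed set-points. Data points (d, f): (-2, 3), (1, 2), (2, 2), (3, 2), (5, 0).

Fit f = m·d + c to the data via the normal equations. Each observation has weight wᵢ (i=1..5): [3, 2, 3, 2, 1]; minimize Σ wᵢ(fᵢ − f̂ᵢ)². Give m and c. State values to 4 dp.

m = -0.3203, c = 2.4695

Sums needed: Σwᵢ·d·d = 69, Σwᵢ·d = 13, Σwᵢ·1 = 11.
For AᵀWf: Σwᵢ·d·f = 10, Σwᵢ·f = 23.
So AᵀWA·[m, c]ᵀ = AᵀWf: [[69, 13]; [13, 11]]·[m, c]ᵀ = [10, 23]ᵀ.
Eliminating c: 11·(row 1) − 13·(row 2) gives 590·m = 11·10 − 13·23 = -189, so m = -189/590.
Then c = (23 − 13·(-189/590))/11 = 1457/590.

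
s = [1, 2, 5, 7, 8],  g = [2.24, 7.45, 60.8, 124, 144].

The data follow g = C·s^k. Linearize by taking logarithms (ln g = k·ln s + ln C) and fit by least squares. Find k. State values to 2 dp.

k = 2.07

Taking logs, ln g = k·ln s + ln C, so regress ln g on ln s.
Sums: Σln s = 6.3279, Σ(ln s)² = 11.1814, Σln g = 16.7124, Σln s·ln g = 27.7172.
Normal system: [[11.1814, 6.3279]; [6.3279, 5]]·[k, ln C]ᵀ = [27.7172, 16.7124]ᵀ.
Solving (det = 15.8642): k = 2.06951, ln C = 0.72333.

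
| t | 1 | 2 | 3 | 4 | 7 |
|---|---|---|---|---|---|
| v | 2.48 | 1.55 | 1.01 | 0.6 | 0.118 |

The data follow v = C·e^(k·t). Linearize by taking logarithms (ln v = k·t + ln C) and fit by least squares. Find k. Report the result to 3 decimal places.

With ln vᵢ as the transformed response and tᵢ as the regressor:
Σt = 17.0000, Σ(t)² = 79.0000, Σln v = -1.2914, Σt·ln v = -15.1882.
Normal system: [[79.0000, 17.0000]; [17.0000, 5]]·[k, ln C]ᵀ = [-15.1882, -1.2914]ᵀ.
Δ = 79.0000·5 − (17.0000)² = 106.0000; k = (-15.1882·5 − 17.0000·-1.2914)/106.0000 = -0.50931, ln C = (79.0000·-1.2914 − 17.0000·-15.1882)/106.0000 = 1.47336.

k = -0.509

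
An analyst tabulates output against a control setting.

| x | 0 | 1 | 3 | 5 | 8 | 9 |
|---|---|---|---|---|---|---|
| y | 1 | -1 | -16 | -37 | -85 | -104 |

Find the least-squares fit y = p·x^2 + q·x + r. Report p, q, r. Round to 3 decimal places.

p = -1.005, q = -2.739, r = 1.677

Forming MᵀM = [[11364, 1394, 180]; [1394, 180, 26]; [180, 26, 6]] and Mᵀy = [-14934, -1850, -242]ᵀ gives MᵀM·[p, q, r]ᵀ = Mᵀy.
Inverting the 3×3 Gram matrix, [p, q, r]ᵀ = [-18523/18435, -16829/6145, 30922/18435]ᵀ.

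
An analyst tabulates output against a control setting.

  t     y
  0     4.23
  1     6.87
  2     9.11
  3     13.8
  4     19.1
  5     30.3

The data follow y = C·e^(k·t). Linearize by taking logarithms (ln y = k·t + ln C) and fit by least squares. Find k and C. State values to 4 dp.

With ln yᵢ as the transformed response and tᵢ as the regressor:
Over the data: Σt = 15.0000, Σ(t)² = 55.0000, Σln y = 14.5642, Σt·ln y = 43.0744.
Normal system: [[55.0000, 15.0000]; [15.0000, 6]]·[k, ln C]ᵀ = [43.0744, 14.5642]ᵀ.
Solving (det = 105.0000): k = 0.38079, ln C = 1.47540, so C = exp(1.47540) = 4.37280.

k = 0.3808, C = 4.3728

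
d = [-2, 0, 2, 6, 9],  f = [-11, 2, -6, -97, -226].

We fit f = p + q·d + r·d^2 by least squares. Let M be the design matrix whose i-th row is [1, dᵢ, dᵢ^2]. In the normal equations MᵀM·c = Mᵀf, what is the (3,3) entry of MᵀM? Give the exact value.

Row 3 ↔ basis d^2, column 3 ↔ basis d^2, so (MᵀM)_{3,3} = Σᵢ (d^2)·(d^2) = (4)·(4) + (0)·(0) + (4)·(4) + (36)·(36) + (81)·(81) = 7889.

7889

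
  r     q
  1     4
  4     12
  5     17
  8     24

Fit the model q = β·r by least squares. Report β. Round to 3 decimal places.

β = 3.104

Normal-equation sums: Σr·r = 106.
And Σr·q = 329.
So MᵀM·[β]ᵀ = Mᵀq: [[106]]·[β]ᵀ = [329]ᵀ.
β = 329/106 = 3.10377.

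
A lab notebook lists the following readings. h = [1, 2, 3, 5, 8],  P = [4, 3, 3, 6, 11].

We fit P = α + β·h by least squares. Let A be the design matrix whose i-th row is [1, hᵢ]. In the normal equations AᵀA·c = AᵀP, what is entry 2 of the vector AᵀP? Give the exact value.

137

Entry 2 ↔ basis h, so (AᵀP)_{2} = Σᵢ (h)·Pᵢ = (1)·(4) + (2)·(3) + (3)·(3) + (5)·(6) + (8)·(11) = 137.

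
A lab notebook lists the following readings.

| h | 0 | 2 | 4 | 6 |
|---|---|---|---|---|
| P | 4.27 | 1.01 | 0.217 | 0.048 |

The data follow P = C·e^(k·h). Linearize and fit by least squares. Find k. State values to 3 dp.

With ln Pᵢ as the transformed response and hᵢ as the regressor:
Σh = 12.0000, Σ(h)² = 56.0000, Σln P = -3.1028, Σh·ln P = -24.3109.
Equations: 56.0000·k + 12.0000·ln C = -24.3109;  12.0000·k + 4·ln C = -3.1028.
Δ = 56.0000·4 − (12.0000)² = 80.0000; k = (-24.3109·4 − 12.0000·-3.1028)/80.0000 = -0.75012, ln C = (56.0000·-3.1028 − 12.0000·-24.3109)/80.0000 = 1.47463.

k = -0.750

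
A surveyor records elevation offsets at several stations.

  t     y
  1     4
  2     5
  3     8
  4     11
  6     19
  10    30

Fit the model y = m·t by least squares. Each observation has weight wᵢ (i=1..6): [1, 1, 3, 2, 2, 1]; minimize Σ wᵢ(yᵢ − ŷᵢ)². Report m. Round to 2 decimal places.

m = 2.97

Normal-equation sums: Σwᵢ·t·t = 236.
And Σwᵢ·t·y = 702.
So XᵀWX·[m]ᵀ = XᵀWy: [[236]]·[m]ᵀ = [702]ᵀ.
Hence m = 702 / 236 ≈ 2.97458.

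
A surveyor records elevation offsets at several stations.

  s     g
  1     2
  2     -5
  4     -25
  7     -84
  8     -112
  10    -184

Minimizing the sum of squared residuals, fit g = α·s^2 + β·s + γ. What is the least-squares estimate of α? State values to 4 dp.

Compute the Gram sums: Σs^2·s^2 = 16770, Σs^2·s = 1928, Σs^2 = 234, Σs·s = 234, Σs = 32, Σ1 = 6.
Moment sums: Σs^2·g = -30102, Σs·g = -3432, Σg = -408.
So MᵀM·[α, β, γ]ᵀ = Mᵀg: [[16770, 1928, 234]; [1928, 234, 32]; [234, 32, 6]]·[α, β, γ]ᵀ = [-30102, -3432, -408]ᵀ.
Inverting the 3×3 Gram matrix, [α, β, γ]ᵀ = [-2231/1086, 2014/905, 1357/5430]ᵀ.

α = -2.0543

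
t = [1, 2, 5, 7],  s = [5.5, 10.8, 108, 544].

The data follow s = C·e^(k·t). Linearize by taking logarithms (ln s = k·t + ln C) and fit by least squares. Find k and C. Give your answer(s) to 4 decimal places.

k = 0.7680, C = 2.4262

Linearized form: ln s = k·t + ln C. From the 4 transformed points,
Σt = 15.0000, Σ(t)² = 79.0000, Σln s = 15.0654, Σt·ln s = 73.9671.
Equations: 79.0000·k + 15.0000·ln C = 73.9671;  15.0000·k + 4·ln C = 15.0654.
Slope k = (n·Σt·ln s − Σt·Σln s)/(n·Σ(t)² − (Σt)²) = (4·73.9671 − 15.0000·15.0654)/91.0000 = 0.76800; ln C = (Σln s − k·Σt)/n = 0.88635, so C = exp(0.88635) = 2.42625.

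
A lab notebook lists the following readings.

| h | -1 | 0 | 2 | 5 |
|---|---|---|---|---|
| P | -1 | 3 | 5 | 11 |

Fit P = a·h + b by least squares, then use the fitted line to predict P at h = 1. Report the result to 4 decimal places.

Forming XᵀX = [[30, 6]; [6, 4]] and XᵀP = [66, 18]ᵀ gives XᵀX·[a, b]ᵀ = XᵀP.
Determinant 30·4 − 6² = 84.
a = (66·4 − 6·18)/84 = 13/7; b = (30·18 − 6·66)/84 = 12/7.
At h = 1: P̂ = (13/7)·(1) + (12/7)·(1) = 25/7.

P̂ = 3.5714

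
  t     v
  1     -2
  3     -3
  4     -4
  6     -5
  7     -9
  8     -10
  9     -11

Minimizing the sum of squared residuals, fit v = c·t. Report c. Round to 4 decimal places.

The normal system AᵀA·[c]ᵀ = Aᵀv is [[256]]·[c]ᵀ = [-299]ᵀ.
Hence c = -299 / 256 ≈ -1.16797.

c = -1.1680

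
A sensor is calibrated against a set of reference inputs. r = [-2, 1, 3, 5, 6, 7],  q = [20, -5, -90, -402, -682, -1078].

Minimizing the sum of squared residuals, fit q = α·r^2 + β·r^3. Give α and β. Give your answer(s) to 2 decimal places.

From the data, Σr^2·r^2 = 4420, Σr^2·r^3 = 27920, Σr^3·r^3 = 180724.
And Σr^2·q = -88159, Σr^3·q = -569911.
Δ = 4420·180724 − 27920² = 19273680.
α = ((-88159)·180724 − 27920·(-569911))/19273680 = -5132999/4818420; β = (4420·(-569911) − 27920·(-88159))/19273680 = -2880367/963684.

α = -1.07, β = -2.99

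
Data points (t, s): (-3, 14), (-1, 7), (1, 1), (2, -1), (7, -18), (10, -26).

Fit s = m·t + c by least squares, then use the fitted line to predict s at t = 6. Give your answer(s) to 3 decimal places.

The normal equations are: 164·m + 16·c = -436;  16·m + 6·c = -23.
Eliminating c: 6·(row 1) − 16·(row 2) gives 728·m = 6·(-436) − 16·(-23) = -2248, so m = -281/91.
Then c = ((-23) − 16·(-281/91))/6 = 801/182.
At t = 6: ŝ = (-281/91)·(6) + (801/182)·(1) = -2571/182.

ŝ = -14.126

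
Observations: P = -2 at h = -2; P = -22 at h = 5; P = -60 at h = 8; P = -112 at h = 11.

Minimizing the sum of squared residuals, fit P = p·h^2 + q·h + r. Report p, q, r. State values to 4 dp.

p = -0.9230, q = -0.1862, r = 1.4028

Entries of AᵀA: Σh^2·h^2 = 19378, Σh^2·h = 1960, Σh^2 = 214, Σh·h = 214, Σh = 22, Σ1 = 4.
For AᵀP: Σh^2·P = -17950, Σh·P = -1818, ΣP = -196.
Normal equations: [[19378, 1960, 214]; [1960, 214, 22]; [214, 22, 4]]·[p, q, r]ᵀ = [-17950, -1818, -196]ᵀ.
Solving the 3×3 system (Gaussian elimination) gives p = -3187/3453, q = -643/3453, r = 4844/3453.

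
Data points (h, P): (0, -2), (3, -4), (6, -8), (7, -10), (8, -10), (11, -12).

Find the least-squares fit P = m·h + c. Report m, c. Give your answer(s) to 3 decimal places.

With design matrix X, XᵀX = [[279, 35]; [35, 6]] and XᵀP = [-342, -46]ᵀ.
Determinant 279·6 − 35² = 449.
m = ((-342)·6 − 35·(-46))/449 = -442/449; c = (279·(-46) − 35·(-342))/449 = -864/449.

m = -0.984, c = -1.924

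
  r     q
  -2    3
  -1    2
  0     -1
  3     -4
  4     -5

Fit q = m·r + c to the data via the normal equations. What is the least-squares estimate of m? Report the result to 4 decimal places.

m = -1.3433

Setting ∂/∂m … = 0 gives: 30·m + 4·c = -40;  4·m + 5·c = -5.
Δ = 30·5 − 4² = 134.
m = ((-40)·5 − 4·(-5))/134 = -90/67; c = (30·(-5) − 4·(-40))/134 = 5/67.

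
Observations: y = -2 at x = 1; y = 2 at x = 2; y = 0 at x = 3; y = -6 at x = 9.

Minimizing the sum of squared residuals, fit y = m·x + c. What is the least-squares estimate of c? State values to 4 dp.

c = 1.3548

Sums needed: Σx·x = 95, Σx = 15, Σ1 = 4.
Moment sums: Σx·y = -52, Σy = -6.
Normal equations: [[95, 15]; [15, 4]]·[m, c]ᵀ = [-52, -6]ᵀ.
Eliminating c: 4·(row 1) − 15·(row 2) gives 155·m = 4·(-52) − 15·(-6) = -118, so m = -118/155.
Then c = ((-6) − 15·(-118/155))/4 = 42/31.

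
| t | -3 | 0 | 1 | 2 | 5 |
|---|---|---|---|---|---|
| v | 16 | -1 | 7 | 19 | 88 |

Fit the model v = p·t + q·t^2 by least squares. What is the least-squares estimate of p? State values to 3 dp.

p = 3.359

The normal system XᵀX·[p, q]ᵀ = Xᵀv is [[39, 107]; [107, 723]]·[p, q]ᵀ = [437, 2427]ᵀ.
Eliminating q: 723·(row 1) − 107·(row 2) gives 16748·p = 723·437 − 107·2427 = 56262, so p = 28131/8374.
Then q = (2427 − 107·(28131/8374))/723 = 23947/8374.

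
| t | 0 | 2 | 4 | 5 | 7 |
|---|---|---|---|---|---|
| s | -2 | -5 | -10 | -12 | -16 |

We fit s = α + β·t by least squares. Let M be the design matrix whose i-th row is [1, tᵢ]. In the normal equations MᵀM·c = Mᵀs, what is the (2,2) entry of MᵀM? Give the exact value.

94

Row 2 ↔ basis t, column 2 ↔ basis t, so (MᵀM)_{2,2} = Σᵢ (t)·(t) = (0)·(0) + (2)·(2) + (4)·(4) + (5)·(5) + (7)·(7) = 94.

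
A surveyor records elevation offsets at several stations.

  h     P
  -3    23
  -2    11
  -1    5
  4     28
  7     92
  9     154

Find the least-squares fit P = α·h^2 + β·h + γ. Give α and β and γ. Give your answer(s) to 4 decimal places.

Setting ∂/∂α … = 0 gives: 9316·α + 1100·β + 160·γ = 17686;  1100·α + 160·β + 14·γ = 2046;  160·α + 14·β + 6·γ = 313.
Row-reducing yields α = 87434/43089, β = -107507/86178, γ = 13887/14363.

α = 2.0291, β = -1.2475, γ = 0.9669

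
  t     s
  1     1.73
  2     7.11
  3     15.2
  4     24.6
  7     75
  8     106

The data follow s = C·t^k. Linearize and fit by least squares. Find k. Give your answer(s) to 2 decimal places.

k = 1.95

Linearized form: ln s = k·ln t + ln C. From the 6 transformed points,
Σln t = 7.2034, Σ(ln t)² = 11.7199, Σln s = 17.4146, Σln t·ln s = 26.8880.
Equations: 11.7199·k + 7.2034·ln C = 26.8880;  7.2034·k + 6·ln C = 17.4146.
Solving (det = 18.4301): k = 1.94701, ln C = 0.56491.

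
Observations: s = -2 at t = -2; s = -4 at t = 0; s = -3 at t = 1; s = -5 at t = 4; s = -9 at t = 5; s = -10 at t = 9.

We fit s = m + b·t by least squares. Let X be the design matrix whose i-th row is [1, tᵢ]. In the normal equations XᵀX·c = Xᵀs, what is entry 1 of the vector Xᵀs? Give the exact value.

Entry 1 ↔ basis 1, so (Xᵀs)_{1} = Σᵢ sᵢ = (1)·(-2) + (1)·(-4) + (1)·(-3) + (1)·(-5) + (1)·(-9) + (1)·(-10) = -33.

-33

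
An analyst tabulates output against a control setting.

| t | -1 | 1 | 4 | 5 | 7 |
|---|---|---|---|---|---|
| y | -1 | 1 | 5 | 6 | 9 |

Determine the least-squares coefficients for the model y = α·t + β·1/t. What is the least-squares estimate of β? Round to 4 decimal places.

β = -0.2778

MᵀM·[α, β]ᵀ = Mᵀy reads: 92·α + 5·β = 115;  5·α + (41609/19600)·β = 803/140.
Δ = 92·(41609/19600) − 5² = 834507/4900.
α = (115·(41609/19600) − 5·(803/140))/(834507/4900) = 469215/370892; β = (92·(803/140) − 5·115)/(834507/4900) = -25760/92723.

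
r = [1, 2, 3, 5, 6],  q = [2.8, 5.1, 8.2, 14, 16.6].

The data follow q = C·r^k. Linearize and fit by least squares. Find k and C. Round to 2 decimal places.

k = 1.01, C = 2.70

Linearized form: ln q = k·ln r + ln C. From the 5 transformed points,
Σln r = 5.1930, Σ(ln r)² = 7.4881, Σln q = 10.2115, Σln r·ln q = 12.7221.
Equations: 7.4881·k + 5.1930·ln C = 12.7221;  5.1930·k + 5·ln C = 10.2115.
Slope k = (n·Σln r·ln q − Σln r·Σln q)/(n·Σ(ln r)² − (Σln r)²) = (5·12.7221 − 5.1930·10.2115)/10.4737 = 1.01043; ln C = (Σln q − k·Σln r)/n = 0.99287, so C = exp(0.99287) = 2.69897.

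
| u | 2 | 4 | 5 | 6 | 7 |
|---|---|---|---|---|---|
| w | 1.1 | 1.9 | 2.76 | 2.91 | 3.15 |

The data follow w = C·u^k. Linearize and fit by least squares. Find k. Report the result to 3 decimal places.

Taking logs, ln w = k·ln u + ln C, so regress ln w on ln u.
AᵀA = [[11.9895, 7.4265]; [7.4265, 5]], rhs = [6.7364, 3.9680]ᵀ  (here Σln u = 7.4265, Σ(ln u)² = 11.9895, Σln w = 3.9680, Σln u·ln w = 6.7364).
Solving (det = 4.7940): k = 0.87901, ln C = -0.51201.

k = 0.879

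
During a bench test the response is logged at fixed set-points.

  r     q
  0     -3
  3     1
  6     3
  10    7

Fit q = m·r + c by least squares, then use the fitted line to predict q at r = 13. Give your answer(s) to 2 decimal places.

q̂ = 9.99

The normal equations are: 145·m + 19·c = 91;  19·m + 4·c = 8.
det = 145·4 − 19² = 219.
m = (91·4 − 19·8)/219 = 212/219; c = (145·8 − 19·91)/219 = -569/219.
At r = 13: q̂ = (212/219)·(13) + (-569/219)·(1) = 729/73.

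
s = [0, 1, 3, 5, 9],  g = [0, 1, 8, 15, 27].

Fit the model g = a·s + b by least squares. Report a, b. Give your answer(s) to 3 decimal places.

a = 3.113, b = -1.008

AᵀA·[a, b]ᵀ = Aᵀg reads: 116·a + 18·b = 343;  18·a + 5·b = 51.
Determinant 116·5 − 18² = 256.
a = (343·5 − 18·51)/256 = 797/256; b = (116·51 − 18·343)/256 = -129/128.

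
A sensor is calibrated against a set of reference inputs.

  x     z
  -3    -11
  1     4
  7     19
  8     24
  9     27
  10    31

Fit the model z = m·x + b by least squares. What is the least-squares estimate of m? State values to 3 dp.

Entries of AᵀA: Σx·x = 304, Σx = 32, Σ1 = 6.
And Σx·z = 915, Σz = 94.
Normal equations: [[304, 32]; [32, 6]]·[m, b]ᵀ = [915, 94]ᵀ.
Eliminating b: 6·(row 1) − 32·(row 2) gives 800·m = 6·915 − 32·94 = 2482, so m = 1241/400.
Then b = (94 − 32·(1241/400))/6 = -22/25.

m = 3.103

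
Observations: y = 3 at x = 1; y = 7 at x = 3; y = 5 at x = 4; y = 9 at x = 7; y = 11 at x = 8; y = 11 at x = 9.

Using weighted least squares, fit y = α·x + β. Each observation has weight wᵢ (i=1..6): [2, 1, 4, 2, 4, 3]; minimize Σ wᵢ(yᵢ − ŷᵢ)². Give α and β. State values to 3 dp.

α = 1.086, β = 1.622

Entries of AᵀWA: Σwᵢ·x·x = 672, Σwᵢ·x = 94, Σwᵢ·1 = 16.
Moment sums: Σwᵢ·x·y = 882, Σwᵢ·y = 128.
Eliminating β: 16·(row 1) − 94·(row 2) gives 1916·α = 16·882 − 94·128 = 2080, so α = 520/479.
Then β = (128 − 94·(520/479))/16 = 777/479.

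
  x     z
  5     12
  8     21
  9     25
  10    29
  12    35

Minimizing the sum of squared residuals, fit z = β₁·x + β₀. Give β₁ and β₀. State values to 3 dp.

β₁ = 3.336, β₀ = -4.955

Sums needed: Σx·x = 414, Σx = 44, Σ1 = 5.
For Mᵀz: Σx·z = 1163, Σz = 122.
MᵀM·[β₁, β₀]ᵀ = Mᵀz becomes [[414, 44]; [44, 5]]·[β₁, β₀]ᵀ = [1163, 122]ᵀ.
Δ = 414·5 − 44² = 134.
β₁ = (1163·5 − 44·122)/134 = 447/134; β₀ = (414·122 − 44·1163)/134 = -332/67.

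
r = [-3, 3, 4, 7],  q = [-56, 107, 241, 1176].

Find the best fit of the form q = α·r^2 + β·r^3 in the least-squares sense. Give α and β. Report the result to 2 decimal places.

α = 2.90, β = 3.02

Entries of XᵀX: Σr^2·r^2 = 2819, Σr^2·r^3 = 17831, Σr^3·r^3 = 123203.
And Σr^2·q = 61939, Σr^3·q = 423193.
Determinant 2819·123203 − 17831² = 29364696.
α = (61939·123203 − 17831·423193)/29364696 = 14186039/4894116; β = (2819·423193 − 17831·61939)/29364696 = 14757793/4894116.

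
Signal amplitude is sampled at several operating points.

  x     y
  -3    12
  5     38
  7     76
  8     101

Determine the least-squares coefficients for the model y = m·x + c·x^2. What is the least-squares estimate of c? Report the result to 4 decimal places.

Compute the Gram sums: Σx·x = 147, Σx·x^2 = 953, Σx^2·x^2 = 7203.
And Σx·y = 1494, Σx^2·y = 11246.
AᵀA·[m, c]ᵀ = Aᵀy becomes [[147, 953]; [953, 7203]]·[m, c]ᵀ = [1494, 11246]ᵀ.
Eliminating c: 7203·(row 1) − 953·(row 2) gives 150632·m = 7203·1494 − 953·11246 = 43844, so m = 10961/37658.
Then c = (11246 − 953·(10961/37658))/7203 = 57345/37658.

c = 1.5228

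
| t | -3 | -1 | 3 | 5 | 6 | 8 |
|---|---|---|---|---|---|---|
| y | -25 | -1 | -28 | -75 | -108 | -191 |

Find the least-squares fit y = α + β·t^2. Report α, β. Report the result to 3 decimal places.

Compute the Gram sums: Σ1 = 6, Σt^2 = 144, Σt^2·t^2 = 6180.
Moment sums: Σy = -428, Σt^2·y = -18465.
MᵀM·[α, β]ᵀ = Mᵀy becomes [[6, 144]; [144, 6180]]·[α, β]ᵀ = [-428, -18465]ᵀ.
det = 6·6180 − 144² = 16344.
α = ((-428)·6180 − 144·(-18465))/16344 = 580/681; β = (6·(-18465) − 144·(-428))/16344 = -2731/908.

α = 0.852, β = -3.008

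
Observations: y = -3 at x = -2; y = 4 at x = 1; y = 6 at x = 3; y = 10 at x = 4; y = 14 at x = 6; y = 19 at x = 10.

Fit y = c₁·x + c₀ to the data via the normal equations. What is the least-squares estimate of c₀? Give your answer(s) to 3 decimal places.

c₀ = 1.516

The normal system MᵀM·[c₁, c₀]ᵀ = Mᵀy is [[166, 22]; [22, 6]]·[c₁, c₀]ᵀ = [342, 50]ᵀ.
Δ = 166·6 − 22² = 512.
c₁ = (342·6 − 22·50)/512 = 119/64; c₀ = (166·50 − 22·342)/512 = 97/64.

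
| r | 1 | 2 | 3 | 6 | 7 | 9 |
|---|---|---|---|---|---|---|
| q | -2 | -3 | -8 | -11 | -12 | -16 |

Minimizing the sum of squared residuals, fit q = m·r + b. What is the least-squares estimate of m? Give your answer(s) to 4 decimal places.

Entries of AᵀA: Σr·r = 180, Σr = 28, Σ1 = 6.
Moment sums: Σr·q = -326, Σq = -52.
Normal equations: [[180, 28]; [28, 6]]·[m, b]ᵀ = [-326, -52]ᵀ.
Eliminating b: 6·(row 1) − 28·(row 2) gives 296·m = 6·(-326) − 28·(-52) = -500, so m = -125/74.
Then b = ((-52) − 28·(-125/74))/6 = -29/37.

m = -1.6892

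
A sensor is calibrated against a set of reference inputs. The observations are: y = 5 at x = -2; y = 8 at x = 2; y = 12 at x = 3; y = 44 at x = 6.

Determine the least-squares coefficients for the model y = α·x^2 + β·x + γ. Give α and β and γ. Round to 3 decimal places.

From the data, Σx^2·x^2 = 1409, Σx^2·x = 243, Σx^2 = 53, Σx·x = 53, Σx = 9, Σ1 = 4.
Right-hand side: Σx^2·y = 1744, Σx·y = 306, Σy = 69.
Normal equations: [[1409, 243, 53]; [243, 53, 9]; [53, 9, 4]]·[α, β, γ]ᵀ = [1744, 306, 69]ᵀ.
Row-reducing yields α = 8519/7832, β = 351/712, γ = 6769/3916.

α = 1.088, β = 0.493, γ = 1.729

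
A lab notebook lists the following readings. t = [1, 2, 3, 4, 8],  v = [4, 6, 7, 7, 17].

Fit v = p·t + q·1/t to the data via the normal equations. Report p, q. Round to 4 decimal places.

p = 2.0242, q = 2.1451

Normal-equation sums: Σt·t = 94, Σt·1/t = 5, Σ1/t·1/t = 829/576.
And Σt·v = 201, Σ1/t·v = 317/24.
Eliminating q: (829/576)·(row 1) − 5·(row 2) gives (31763/288)·p = (829/576)·201 − 5·(317/24) = 42863/192, so p = 128589/63526.
Then q = ((317/24) − 5·(128589/63526))/(829/576) = 68136/31763.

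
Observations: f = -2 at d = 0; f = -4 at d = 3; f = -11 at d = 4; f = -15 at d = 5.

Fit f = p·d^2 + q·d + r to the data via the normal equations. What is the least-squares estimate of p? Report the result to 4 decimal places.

p = -0.8508

Entries of AᵀA: Σd^2·d^2 = 962, Σd^2·d = 216, Σd^2 = 50, Σd·d = 50, Σd = 12, Σ1 = 4.
For Aᵀf: Σd^2·f = -587, Σd·f = -131, Σf = -32.
Solving the 3×3 system (Gaussian elimination) gives p = -154/181, q = 547/362, r = -687/362.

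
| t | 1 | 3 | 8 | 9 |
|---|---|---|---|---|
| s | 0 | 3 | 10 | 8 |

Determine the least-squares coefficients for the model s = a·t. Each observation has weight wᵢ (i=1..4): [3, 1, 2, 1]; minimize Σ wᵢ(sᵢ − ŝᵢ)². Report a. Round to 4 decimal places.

a = 1.0905

Normal-equation sums: Σwᵢ·t·t = 221.
Right-hand side: Σwᵢ·t·s = 241.
a = 241/221 = 1.0905.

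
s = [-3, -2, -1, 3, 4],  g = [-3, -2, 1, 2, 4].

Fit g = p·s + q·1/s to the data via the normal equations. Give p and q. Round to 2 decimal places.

Setting ∂/∂p … = 0 gives: 39·p + 5·q = 34;  5·p + (221/144)·q = 8/3.
det = 39·(221/144) − 5² = 1673/48.
p = (34·(221/144) − 5·(8/3))/(1673/48) = 5594/5019; q = (39·(8/3) − 5·34)/(1673/48) = -3168/1673.

p = 1.11, q = -1.89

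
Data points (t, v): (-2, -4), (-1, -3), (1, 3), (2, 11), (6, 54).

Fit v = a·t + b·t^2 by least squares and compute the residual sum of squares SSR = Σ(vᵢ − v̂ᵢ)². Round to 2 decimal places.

Setting ∂/∂a … = 0 gives: 46·a + 216·b = 360;  216·a + 1330·b = 1972.
Eliminating b: 1330·(row 1) − 216·(row 2) gives 14524·a = 1330·360 − 216·1972 = 52848, so a = 13212/3631.
Then b = (1972 − 216·(13212/3631))/1330 = 3238/3631.
Residuals: -1052/3631, -919/3631, -5557/3631, 565/3631, 234/3631; SSR = 9145/3631.

SSR = 2.52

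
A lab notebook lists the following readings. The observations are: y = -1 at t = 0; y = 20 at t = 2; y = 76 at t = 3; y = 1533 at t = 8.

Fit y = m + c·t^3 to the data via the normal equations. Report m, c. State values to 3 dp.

Setting ∂/∂m … = 0 gives: 4·m + 547·c = 1628;  547·m + 262937·c = 787108.
(Σ1 = 4, Σt^3 = 547, Σt^3·t^3 = 262937, Σy = 1628, Σt^3·y = 787108.)
Eliminating c: 262937·(row 1) − 547·(row 2) gives 752539·m = 262937·1628 − 547·787108 = -2486640, so m = -2486640/752539.
Then c = (787108 − 547·(-2486640/752539))/262937 = 2257916/752539.

m = -3.304, c = 3.000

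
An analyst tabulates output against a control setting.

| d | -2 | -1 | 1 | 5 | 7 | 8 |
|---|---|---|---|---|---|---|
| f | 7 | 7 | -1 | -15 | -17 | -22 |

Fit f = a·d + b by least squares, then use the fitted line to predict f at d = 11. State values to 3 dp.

f̂ = -30.744

Sums needed: Σd·d = 144, Σd = 18, Σ1 = 6.
Moment sums: Σd·f = -392, Σf = -41.
Determinant 144·6 − 18² = 540.
a = ((-392)·6 − 18·(-41))/540 = -269/90; b = (144·(-41) − 18·(-392))/540 = 32/15.
At d = 11: f̂ = (-269/90)·(11) + (32/15)·(1) = -2767/90.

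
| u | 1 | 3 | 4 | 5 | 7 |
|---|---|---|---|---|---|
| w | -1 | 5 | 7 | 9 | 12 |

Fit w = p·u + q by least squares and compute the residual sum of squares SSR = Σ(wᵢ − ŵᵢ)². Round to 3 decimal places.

SSR = 2.750

From the data, Σu·u = 100, Σu = 20, Σ1 = 5.
Moment sums: Σu·w = 171, Σw = 32.
Normal equations: [[100, 20]; [20, 5]]·[p, q]ᵀ = [171, 32]ᵀ.
Eliminating q: 5·(row 1) − 20·(row 2) gives 100·p = 5·171 − 20·32 = 215, so p = 43/20.
Then q = (32 − 20·(43/20))/5 = -11/5.
Residuals: -19/20, 3/4, 3/5, 9/20, -17/20; SSR = 11/4.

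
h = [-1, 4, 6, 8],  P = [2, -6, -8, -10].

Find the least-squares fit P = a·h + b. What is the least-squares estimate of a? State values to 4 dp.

Forming MᵀM = [[117, 17]; [17, 4]] and MᵀP = [-154, -22]ᵀ gives MᵀM·[a, b]ᵀ = MᵀP.
Eliminating b: 4·(row 1) − 17·(row 2) gives 179·a = 4·(-154) − 17·(-22) = -242, so a = -242/179.
Then b = ((-22) − 17·(-242/179))/4 = 44/179.

a = -1.3520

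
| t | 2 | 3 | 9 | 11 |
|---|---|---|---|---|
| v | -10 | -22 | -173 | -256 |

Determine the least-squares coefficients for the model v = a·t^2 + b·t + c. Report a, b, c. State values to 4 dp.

a = -2.0037, b = -1.2330, c = 0.1573

The normal equations are: 21299·a + 2095·b + 215·c = -45227;  2095·a + 215·b + 25·c = -4459;  215·a + 25·b + 4·c = -461.
Solving the 3×3 system (Gaussian elimination) gives a = -535/267, b = -1646/1335, c = 14/89.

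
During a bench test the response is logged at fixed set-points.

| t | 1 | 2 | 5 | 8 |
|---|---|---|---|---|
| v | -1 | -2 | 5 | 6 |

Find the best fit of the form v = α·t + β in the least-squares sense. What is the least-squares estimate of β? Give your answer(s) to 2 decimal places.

The normal equations are: 94·α + 16·β = 68;  16·α + 4·β = 8.
(Σt·t = 94, Σt = 16, Σ1 = 4, Σt·v = 68, Σv = 8.)
Δ = 94·4 − 16² = 120.
α = (68·4 − 16·8)/120 = 6/5; β = (94·8 − 16·68)/120 = -14/5.

β = -2.80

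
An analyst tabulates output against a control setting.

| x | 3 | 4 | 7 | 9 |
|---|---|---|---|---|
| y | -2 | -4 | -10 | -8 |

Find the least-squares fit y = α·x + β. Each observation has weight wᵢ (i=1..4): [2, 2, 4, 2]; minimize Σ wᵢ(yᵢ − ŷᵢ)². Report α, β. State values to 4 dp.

Compute the Gram sums: Σwᵢ·x·x = 408, Σwᵢ·x = 60, Σwᵢ·1 = 10.
Right-hand side: Σwᵢ·x·y = -468, Σwᵢ·y = -68.
Eliminating β: 10·(row 1) − 60·(row 2) gives 480·α = 10·(-468) − 60·(-68) = -600, so α = -5/4.
Then β = ((-68) − 60·(-5/4))/10 = 7/10.

α = -1.2500, β = 0.7000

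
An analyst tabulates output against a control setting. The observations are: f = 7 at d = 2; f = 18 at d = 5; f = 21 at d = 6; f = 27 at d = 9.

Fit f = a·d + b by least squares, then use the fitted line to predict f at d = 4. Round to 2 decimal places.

f̂ = 13.96

From the data, Σd·d = 146, Σd = 22, Σ1 = 4.
Moment sums: Σd·f = 473, Σf = 73.
Normal equations: [[146, 22]; [22, 4]]·[a, b]ᵀ = [473, 73]ᵀ.
Eliminating b: 4·(row 1) − 22·(row 2) gives 100·a = 4·473 − 22·73 = 286, so a = 143/50.
Then b = (73 − 22·(143/50))/4 = 63/25.
At d = 4: f̂ = (143/50)·(4) + (63/25)·(1) = 349/25.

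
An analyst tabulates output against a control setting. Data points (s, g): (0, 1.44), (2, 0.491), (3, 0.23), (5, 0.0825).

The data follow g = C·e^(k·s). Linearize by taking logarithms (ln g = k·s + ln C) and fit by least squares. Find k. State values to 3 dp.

k = -0.579

Taking logs, ln g = k·s + ln C, so regress ln g on s.
Σs = 10.0000, Σ(s)² = 38.0000, Σln g = -4.3113, Σs·ln g = -18.3064.
Equations: 38.0000·k + 10.0000·ln C = -18.3064;  10.0000·k + 4·ln C = -4.3113.
Δ = 38.0000·4 − (10.0000)² = 52.0000; k = (-18.3064·4 − 10.0000·-4.3113)/52.0000 = -0.57909, ln C = (38.0000·-4.3113 − 10.0000·-18.3064)/52.0000 = 0.36990.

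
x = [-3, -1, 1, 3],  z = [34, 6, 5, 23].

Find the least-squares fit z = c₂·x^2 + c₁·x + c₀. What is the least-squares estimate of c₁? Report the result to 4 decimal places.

Entries of MᵀM: Σx^2·x^2 = 164, Σx^2·x = 0, Σx^2 = 20, Σx·x = 20, Σx = 0, Σ1 = 4.
Right-hand side: Σx^2·z = 524, Σx·z = -34, Σz = 68.
Normal equations: [[164, 0, 20]; [0, 20, 0]; [20, 0, 4]]·[c₂, c₁, c₀]ᵀ = [524, -34, 68]ᵀ.
Row-reducing yields c₂ = 23/8, c₁ = -17/10, c₀ = 21/8.

c₁ = -1.7000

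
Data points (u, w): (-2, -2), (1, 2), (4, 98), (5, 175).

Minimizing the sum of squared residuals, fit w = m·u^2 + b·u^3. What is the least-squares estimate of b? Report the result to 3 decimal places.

b = 1.042

Forming MᵀM = [[898, 4118]; [4118, 19786]] and Mᵀw = [5937, 28165]ᵀ gives MᵀM·[m, b]ᵀ = Mᵀw.
Eliminating b: 19786·(row 1) − 4118·(row 2) gives 809904·m = 19786·5937 − 4118·28165 = 1486012, so m = 371503/202476.
Then b = (28165 − 4118·(371503/202476))/19786 = 210901/202476.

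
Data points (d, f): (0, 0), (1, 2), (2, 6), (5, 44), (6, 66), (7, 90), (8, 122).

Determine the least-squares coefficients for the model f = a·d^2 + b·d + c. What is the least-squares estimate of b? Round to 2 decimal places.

Forming MᵀM = [[8435, 1205, 179]; [1205, 179, 29]; [179, 29, 7]] and Mᵀf = [15720, 2236, 330]ᵀ gives MᵀM·[a, b, c]ᵀ = Mᵀf.
Solving the 3×3 system (Gaussian elimination) gives a = 1417/672, b = -1237/672, c = 95/112.

b = -1.84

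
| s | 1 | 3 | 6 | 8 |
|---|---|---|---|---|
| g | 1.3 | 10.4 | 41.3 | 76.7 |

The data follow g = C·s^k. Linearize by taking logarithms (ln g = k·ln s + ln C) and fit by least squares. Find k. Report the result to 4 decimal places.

Linearized form: ln g = k·ln s + ln C. From the 4 transformed points,
Sums: Σln s = 4.9698, Σ(ln s)² = 8.7414, Σln g = 10.6649, Σln s·ln g = 18.2642.
Normal system: [[8.7414, 4.9698]; [4.9698, 4]]·[k, ln C]ᵀ = [18.2642, 10.6649]ᵀ.
Solving (det = 10.2667): k = 1.95332, ln C = 0.23933.

k = 1.9533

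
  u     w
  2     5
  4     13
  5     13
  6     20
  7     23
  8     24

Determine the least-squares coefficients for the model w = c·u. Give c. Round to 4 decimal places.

Forming AᵀA = [[194]] and Aᵀw = [600]ᵀ gives AᵀA·[c]ᵀ = Aᵀw.
Hence c = 600 / 194 ≈ 3.09278.

c = 3.0928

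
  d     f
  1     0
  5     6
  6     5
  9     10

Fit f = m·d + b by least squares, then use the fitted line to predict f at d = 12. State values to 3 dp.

Forming MᵀM = [[143, 21]; [21, 4]] and Mᵀf = [150, 21]ᵀ gives MᵀM·[m, b]ᵀ = Mᵀf.
det = 143·4 − 21² = 131.
m = (150·4 − 21·21)/131 = 159/131; b = (143·21 − 21·150)/131 = -147/131.
At d = 12: f̂ = (159/131)·(12) + (-147/131)·(1) = 1761/131.

f̂ = 13.443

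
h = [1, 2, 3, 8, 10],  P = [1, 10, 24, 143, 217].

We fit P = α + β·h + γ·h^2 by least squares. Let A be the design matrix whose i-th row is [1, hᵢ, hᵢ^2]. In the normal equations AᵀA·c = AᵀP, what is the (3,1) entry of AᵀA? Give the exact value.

Row 3 ↔ basis h^2, column 1 ↔ basis 1, so (AᵀA)_{3,1} = Σᵢ h^2 = (1)·(1) + (4)·(1) + (9)·(1) + (64)·(1) + (100)·(1) = 178.

178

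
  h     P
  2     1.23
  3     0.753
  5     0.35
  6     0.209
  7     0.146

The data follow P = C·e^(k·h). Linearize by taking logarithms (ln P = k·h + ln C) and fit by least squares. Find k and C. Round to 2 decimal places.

k = -0.43, C = 2.81

Linearized form: ln P = k·h + ln C. From the 5 transformed points,
Σh = 23.0000, Σ(h)² = 123.0000, Σln P = -4.6161, Σh·ln P = -28.5477.
Equations: 123.0000·k + 23.0000·ln C = -28.5477;  23.0000·k + 5·ln C = -4.6161.
Δ = 123.0000·5 − (23.0000)² = 86.0000; k = (-28.5477·5 − 23.0000·-4.6161)/86.0000 = -0.42522, ln C = (123.0000·-4.6161 − 23.0000·-28.5477)/86.0000 = 1.03280, so C = exp(1.03280) = 2.80893.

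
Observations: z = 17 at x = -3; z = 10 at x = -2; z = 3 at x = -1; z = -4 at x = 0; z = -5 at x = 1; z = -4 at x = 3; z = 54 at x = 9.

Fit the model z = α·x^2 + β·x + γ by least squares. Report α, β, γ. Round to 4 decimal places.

From the data, Σx^2·x^2 = 6741, Σx^2·x = 721, Σx^2 = 105, Σx·x = 105, Σx = 7, Σ1 = 7.
Right-hand side: Σx^2·z = 4529, Σx·z = 395, Σz = 71.
MᵀM·[α, β, γ]ᵀ = Mᵀz becomes [[6741, 721, 105]; [721, 105, 7]; [105, 7, 7]]·[α, β, γ]ᵀ = [4529, 395, 71]ᵀ.
Inverting the 3×3 Gram matrix, [α, β, γ]ᵀ = [4996/4529, -16430/4529, -12573/4529]ᵀ.

α = 1.1031, β = -3.6277, γ = -2.7761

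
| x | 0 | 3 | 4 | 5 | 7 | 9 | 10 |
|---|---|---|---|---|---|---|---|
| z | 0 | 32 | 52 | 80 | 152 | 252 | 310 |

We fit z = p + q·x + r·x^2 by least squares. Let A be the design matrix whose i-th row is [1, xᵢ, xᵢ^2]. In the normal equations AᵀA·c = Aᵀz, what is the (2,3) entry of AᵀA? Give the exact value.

2288

Row 2 ↔ basis x, column 3 ↔ basis x^2, so (AᵀA)_{2,3} = Σᵢ (x)·(x^2) = (0)·(0) + (3)·(9) + (4)·(16) + (5)·(25) + (7)·(49) + (9)·(81) + (10)·(100) = 2288.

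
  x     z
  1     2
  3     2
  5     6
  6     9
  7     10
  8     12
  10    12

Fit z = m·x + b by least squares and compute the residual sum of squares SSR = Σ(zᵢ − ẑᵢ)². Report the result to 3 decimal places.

SSR = 9.845

From the data, Σx·x = 284, Σx = 40, Σ1 = 7.
For Mᵀz: Σx·z = 378, Σz = 53.
MᵀM·[m, b]ᵀ = Mᵀz becomes [[284, 40]; [40, 7]]·[m, b]ᵀ = [378, 53]ᵀ.
Δ = 284·7 − 40² = 388.
m = (378·7 − 40·53)/388 = 263/194; b = (284·53 − 40·378)/388 = -17/97.
Residuals: 159/194, -367/194, -117/194, 101/97, 133/194, 129/97, -134/97; SSR = 955/97.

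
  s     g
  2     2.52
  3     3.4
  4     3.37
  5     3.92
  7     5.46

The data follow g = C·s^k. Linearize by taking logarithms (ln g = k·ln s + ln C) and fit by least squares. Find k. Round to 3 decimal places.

k = 0.563

Linearized form: ln g = k·ln s + ln C. From the 5 transformed points,
Σln s = 6.7334, Σ(ln s)² = 9.9861, Σln g = 6.4265, Σln s·ln g = 9.1711.
Normal system: [[9.9861, 6.7334]; [6.7334, 5]]·[k, ln C]ᵀ = [9.1711, 6.4265]ᵀ.
Solving (det = 4.5917): k = 0.56257, ln C = 0.52769.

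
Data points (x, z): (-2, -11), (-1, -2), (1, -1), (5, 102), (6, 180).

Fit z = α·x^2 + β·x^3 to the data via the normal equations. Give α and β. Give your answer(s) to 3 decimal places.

Compute the Gram sums: Σx^2·x^2 = 1939, Σx^2·x^3 = 10869, Σx^3·x^3 = 62347.
Moment sums: Σx^2·z = 8983, Σx^3·z = 51719.
Δ = 1939·62347 − 10869² = 2755672.
α = (8983·62347 − 10869·51719)/2755672 = -1035355/1377836; β = (1939·51719 − 10869·8983)/2755672 = 1323457/1377836.

α = -0.751, β = 0.961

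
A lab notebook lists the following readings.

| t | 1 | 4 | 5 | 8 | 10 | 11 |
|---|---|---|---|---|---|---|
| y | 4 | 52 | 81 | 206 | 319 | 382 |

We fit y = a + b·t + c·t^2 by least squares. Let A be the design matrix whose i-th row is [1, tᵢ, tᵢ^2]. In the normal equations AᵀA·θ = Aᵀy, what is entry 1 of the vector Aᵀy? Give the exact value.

1044

Entry 1 ↔ basis 1, so (Aᵀy)_{1} = Σᵢ yᵢ = (1)·(4) + (1)·(52) + (1)·(81) + (1)·(206) + (1)·(319) + (1)·(382) = 1044.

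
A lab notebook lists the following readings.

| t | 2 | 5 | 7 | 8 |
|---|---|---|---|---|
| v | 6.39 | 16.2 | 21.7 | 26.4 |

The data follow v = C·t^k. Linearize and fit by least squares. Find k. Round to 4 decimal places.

k = 1.0047

With ln vᵢ as the transformed response and ln tᵢ as the regressor:
Σln t = 6.3279, Σ(ln t)² = 11.1814, Σln v = 10.9904, Σln t·ln v = 18.5628.
Equations: 11.1814·k + 6.3279·ln C = 18.5628;  6.3279·k + 4·ln C = 10.9904.
Solving (det = 4.6828): k = 1.00468, ln C = 1.15821.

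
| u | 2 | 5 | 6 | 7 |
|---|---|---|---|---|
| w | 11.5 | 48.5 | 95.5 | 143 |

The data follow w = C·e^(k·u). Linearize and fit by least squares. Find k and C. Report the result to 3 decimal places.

k = 0.511, C = 4.076

With ln wᵢ as the transformed response and uᵢ as the regressor:
Σu = 20.0000, Σ(u)² = 114.0000, Σln w = 15.8459, Σu·ln w = 86.3872.
Equations: 114.0000·k + 20.0000·ln C = 86.3872;  20.0000·k + 4·ln C = 15.8459.
Solving (det = 56.0000): k = 0.51127, ln C = 1.40512, so C = exp(1.40512) = 4.07603.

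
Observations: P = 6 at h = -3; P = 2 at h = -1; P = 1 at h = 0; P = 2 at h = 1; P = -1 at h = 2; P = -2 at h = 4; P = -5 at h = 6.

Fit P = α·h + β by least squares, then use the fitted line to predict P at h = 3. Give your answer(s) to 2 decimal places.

P̂ = -1.48

Compute the Gram sums: Σh·h = 67, Σh = 9, Σ1 = 7.
Right-hand side: Σh·P = -58, ΣP = 3.
Normal equations: [[67, 9]; [9, 7]]·[α, β]ᵀ = [-58, 3]ᵀ.
Determinant 67·7 − 9² = 388.
α = ((-58)·7 − 9·3)/388 = -433/388; β = (67·3 − 9·(-58))/388 = 723/388.
At h = 3: P̂ = (-433/388)·(3) + (723/388)·(1) = -144/97.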